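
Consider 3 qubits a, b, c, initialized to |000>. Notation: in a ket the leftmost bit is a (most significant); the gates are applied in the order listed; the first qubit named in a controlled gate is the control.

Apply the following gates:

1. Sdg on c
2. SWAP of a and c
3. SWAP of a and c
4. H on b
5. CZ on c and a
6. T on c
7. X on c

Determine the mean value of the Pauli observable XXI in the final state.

The expectation value of XXI is 0.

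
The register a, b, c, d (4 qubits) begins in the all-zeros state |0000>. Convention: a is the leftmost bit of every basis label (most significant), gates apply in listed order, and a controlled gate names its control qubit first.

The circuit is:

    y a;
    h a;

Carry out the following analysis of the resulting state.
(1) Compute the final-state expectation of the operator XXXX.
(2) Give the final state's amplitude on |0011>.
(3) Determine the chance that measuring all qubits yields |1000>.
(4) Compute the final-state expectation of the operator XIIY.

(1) In the final state, XXXX has expectation 0.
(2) |0011> carries amplitude 0 in the final state.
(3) A full measurement returns |1000> with probability 1/2.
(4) In the final state, XIIY has expectation 0.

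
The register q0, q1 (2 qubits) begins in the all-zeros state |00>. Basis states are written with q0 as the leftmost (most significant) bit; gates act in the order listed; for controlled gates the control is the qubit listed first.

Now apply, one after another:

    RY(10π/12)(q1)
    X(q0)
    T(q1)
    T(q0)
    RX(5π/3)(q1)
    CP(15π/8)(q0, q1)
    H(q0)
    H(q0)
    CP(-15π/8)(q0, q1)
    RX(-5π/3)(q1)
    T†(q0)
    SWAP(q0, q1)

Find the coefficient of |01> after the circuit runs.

The amplitude on |01> is -sqrt(2)/4 + sqrt(6)/4. Key observation: gates 4-11 undo each other exactly, leaving only the rest of the circuit to track.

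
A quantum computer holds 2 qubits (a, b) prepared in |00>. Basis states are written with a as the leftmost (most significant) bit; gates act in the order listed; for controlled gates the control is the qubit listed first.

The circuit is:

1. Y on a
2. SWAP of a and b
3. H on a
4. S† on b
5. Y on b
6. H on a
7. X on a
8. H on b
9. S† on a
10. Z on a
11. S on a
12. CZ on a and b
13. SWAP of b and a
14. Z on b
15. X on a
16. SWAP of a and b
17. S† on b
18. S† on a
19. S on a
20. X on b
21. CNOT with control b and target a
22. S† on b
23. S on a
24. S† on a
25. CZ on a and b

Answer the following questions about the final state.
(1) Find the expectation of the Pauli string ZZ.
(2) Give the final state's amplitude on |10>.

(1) The expectation value of ZZ is -1.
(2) The amplitude on |10> is -sqrt(2)/2.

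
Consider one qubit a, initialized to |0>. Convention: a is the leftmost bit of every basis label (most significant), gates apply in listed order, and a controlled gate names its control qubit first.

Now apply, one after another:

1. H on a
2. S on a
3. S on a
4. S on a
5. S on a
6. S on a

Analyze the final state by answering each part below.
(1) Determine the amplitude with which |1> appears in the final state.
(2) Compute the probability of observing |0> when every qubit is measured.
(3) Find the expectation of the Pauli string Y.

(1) The amplitude on |1> is sqrt(2)*I/2.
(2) Outcome |0> occurs with probability 1/2.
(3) In the final state, Y has expectation 1.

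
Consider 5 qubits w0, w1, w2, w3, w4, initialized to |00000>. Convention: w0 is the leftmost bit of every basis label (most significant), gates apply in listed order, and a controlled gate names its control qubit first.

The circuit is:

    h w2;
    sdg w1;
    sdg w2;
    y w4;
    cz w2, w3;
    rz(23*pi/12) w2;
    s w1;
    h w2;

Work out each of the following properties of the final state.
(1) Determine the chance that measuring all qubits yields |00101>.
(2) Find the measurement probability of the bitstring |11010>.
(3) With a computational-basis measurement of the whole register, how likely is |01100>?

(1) Outcome |00101> occurs with probability -sqrt(2)/8 + sqrt(6)/8 + 1/2.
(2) The probability of measuring |11010> is 0.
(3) Outcome |01100> occurs with probability 0.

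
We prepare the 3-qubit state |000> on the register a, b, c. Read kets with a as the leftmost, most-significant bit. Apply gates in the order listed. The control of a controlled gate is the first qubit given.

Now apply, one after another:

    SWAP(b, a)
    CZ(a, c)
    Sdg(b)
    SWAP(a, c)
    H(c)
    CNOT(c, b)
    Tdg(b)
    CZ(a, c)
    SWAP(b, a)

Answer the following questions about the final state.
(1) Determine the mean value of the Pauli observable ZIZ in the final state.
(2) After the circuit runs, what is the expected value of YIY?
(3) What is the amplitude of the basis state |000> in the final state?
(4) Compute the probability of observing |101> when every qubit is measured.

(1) In the final state, ZIZ has expectation 1.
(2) The observable YIY averages to -sqrt(2)/2.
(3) The final state's coefficient on |000> equals sqrt(2)/2.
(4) A full measurement returns |101> with probability 1/2.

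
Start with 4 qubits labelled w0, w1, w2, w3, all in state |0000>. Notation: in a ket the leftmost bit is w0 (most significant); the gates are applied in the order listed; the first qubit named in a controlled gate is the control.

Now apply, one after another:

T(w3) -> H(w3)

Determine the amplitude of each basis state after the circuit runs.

After the circuit, the state carries amplitude sqrt(2)/2 on |0000>, sqrt(2)/2 on |0001>, and 0 on every other basis state.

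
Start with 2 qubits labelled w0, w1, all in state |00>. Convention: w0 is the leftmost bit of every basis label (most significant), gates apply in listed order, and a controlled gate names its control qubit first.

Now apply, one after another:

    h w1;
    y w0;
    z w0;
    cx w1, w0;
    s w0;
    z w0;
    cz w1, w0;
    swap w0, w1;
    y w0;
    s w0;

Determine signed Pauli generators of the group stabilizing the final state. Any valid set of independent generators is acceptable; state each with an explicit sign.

The stabilizer group can be generated by -XX, +ZZ, among other valid generating sets.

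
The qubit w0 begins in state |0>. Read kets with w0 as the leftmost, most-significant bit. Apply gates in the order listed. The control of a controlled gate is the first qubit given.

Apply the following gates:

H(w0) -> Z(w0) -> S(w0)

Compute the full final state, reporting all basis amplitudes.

The final amplitudes are sqrt(2)/2 on |0>, -sqrt(2)*I/2 on |1>.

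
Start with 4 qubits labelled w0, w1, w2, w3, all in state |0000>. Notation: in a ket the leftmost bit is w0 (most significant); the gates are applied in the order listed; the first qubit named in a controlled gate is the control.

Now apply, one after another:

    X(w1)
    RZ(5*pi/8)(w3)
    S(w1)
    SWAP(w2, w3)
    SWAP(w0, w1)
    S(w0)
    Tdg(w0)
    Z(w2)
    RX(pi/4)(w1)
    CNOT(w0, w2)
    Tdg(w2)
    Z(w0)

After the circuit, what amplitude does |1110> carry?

The amplitude on |1110> is sqrt(2 - sqrt(2))*exp(11*I*pi/16)/2.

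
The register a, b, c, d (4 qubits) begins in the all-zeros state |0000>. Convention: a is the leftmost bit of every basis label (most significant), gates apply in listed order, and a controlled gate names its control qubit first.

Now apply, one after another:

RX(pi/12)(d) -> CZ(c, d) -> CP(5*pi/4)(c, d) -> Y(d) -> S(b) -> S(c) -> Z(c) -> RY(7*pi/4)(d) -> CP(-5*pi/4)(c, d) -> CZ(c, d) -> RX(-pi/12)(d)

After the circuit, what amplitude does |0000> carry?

The amplitude on |0000> is -sqrt(4 - 2*sqrt(2))/8 + sqrt(6*sqrt(2) + 12)/8 + (-2 - 4*I)*sqrt(2 - sqrt(2))/8.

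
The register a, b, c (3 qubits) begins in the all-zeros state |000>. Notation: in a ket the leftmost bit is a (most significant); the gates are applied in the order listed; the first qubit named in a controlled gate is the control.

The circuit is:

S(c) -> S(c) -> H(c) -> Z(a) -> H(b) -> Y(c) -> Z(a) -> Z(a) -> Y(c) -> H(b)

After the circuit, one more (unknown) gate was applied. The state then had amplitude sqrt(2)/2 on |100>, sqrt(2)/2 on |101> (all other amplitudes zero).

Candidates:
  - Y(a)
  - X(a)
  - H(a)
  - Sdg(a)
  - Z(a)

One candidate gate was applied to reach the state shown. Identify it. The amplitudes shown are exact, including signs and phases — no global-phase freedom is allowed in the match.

The applied gate was X(a).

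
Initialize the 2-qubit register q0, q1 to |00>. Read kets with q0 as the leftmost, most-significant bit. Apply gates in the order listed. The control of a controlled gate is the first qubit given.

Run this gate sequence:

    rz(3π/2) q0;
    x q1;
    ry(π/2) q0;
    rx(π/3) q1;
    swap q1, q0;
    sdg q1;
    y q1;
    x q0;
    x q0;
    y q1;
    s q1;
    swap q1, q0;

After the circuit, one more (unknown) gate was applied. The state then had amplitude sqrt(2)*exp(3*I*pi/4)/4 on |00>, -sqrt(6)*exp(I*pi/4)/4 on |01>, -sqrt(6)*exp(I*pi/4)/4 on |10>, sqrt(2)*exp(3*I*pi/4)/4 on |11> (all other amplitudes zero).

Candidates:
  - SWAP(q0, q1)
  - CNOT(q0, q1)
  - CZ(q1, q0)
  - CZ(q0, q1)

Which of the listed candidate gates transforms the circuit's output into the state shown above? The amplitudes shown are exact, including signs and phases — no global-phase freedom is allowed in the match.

It was CNOT(q0, q1) that produced the state shown. Key observation: the block from step 5 through step 12 cancels to the identity and can be dropped.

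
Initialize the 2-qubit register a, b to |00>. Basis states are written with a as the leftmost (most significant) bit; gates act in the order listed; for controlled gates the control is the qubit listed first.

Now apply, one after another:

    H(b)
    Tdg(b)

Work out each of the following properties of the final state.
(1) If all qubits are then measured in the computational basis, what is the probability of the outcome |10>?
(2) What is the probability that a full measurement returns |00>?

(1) Outcome |10> occurs with probability 0.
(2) The probability of measuring |00> is 1/2.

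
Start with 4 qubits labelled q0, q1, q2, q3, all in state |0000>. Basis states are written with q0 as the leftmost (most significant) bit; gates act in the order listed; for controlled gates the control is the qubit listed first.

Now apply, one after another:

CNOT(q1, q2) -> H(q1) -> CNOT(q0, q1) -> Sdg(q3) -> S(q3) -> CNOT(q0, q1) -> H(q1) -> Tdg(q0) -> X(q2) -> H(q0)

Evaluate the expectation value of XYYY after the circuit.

The observable XYYY averages to 0.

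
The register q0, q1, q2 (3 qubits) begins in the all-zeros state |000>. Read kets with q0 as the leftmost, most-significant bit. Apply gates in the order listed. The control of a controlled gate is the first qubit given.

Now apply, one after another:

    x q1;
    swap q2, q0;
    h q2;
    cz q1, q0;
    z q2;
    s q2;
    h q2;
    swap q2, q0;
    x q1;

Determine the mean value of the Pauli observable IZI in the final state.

The expectation value of IZI is 1.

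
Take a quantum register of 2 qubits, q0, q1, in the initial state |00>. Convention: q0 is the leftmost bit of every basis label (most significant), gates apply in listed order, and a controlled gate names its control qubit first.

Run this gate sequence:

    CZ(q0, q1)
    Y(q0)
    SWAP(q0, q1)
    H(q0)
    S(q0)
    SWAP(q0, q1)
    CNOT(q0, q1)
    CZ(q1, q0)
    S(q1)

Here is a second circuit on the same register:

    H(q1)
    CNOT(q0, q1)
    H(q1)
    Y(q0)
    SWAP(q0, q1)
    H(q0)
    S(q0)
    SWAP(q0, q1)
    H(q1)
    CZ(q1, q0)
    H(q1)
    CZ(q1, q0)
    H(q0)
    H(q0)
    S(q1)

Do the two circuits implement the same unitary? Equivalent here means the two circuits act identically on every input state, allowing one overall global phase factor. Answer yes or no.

Yes, they are equivalent — the unitaries differ by at most a global phase.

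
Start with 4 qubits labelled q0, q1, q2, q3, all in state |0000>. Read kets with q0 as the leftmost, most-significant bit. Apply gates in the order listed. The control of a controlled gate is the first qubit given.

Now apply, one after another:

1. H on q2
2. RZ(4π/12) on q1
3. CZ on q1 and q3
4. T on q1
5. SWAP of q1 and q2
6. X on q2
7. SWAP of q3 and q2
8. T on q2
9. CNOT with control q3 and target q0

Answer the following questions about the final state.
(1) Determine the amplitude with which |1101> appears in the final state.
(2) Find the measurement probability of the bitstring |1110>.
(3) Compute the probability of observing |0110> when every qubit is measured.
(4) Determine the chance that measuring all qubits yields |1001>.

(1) |1101> carries amplitude -sqrt(2)*exp(5*I*pi/6)/2 in the final state.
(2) A full measurement returns |1110> with probability 0.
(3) Outcome |0110> occurs with probability 0.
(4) A full measurement returns |1001> with probability 1/2.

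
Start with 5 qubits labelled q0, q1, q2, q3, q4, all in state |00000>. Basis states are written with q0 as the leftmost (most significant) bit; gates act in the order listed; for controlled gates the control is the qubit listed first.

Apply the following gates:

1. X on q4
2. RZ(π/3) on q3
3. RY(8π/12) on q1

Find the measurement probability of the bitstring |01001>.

The probability of measuring |01001> is 3/4.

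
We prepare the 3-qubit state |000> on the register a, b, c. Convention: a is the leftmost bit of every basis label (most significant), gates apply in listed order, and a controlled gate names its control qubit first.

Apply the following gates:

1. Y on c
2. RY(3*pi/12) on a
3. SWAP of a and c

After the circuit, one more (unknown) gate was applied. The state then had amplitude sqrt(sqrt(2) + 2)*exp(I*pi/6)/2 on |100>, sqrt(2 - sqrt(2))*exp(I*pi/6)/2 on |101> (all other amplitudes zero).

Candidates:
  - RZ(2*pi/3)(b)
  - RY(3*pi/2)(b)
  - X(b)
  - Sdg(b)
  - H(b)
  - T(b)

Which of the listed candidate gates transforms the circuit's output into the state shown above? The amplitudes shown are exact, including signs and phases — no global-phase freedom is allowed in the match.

The unique candidate consistent with the amplitudes is RZ(2*pi/3)(b).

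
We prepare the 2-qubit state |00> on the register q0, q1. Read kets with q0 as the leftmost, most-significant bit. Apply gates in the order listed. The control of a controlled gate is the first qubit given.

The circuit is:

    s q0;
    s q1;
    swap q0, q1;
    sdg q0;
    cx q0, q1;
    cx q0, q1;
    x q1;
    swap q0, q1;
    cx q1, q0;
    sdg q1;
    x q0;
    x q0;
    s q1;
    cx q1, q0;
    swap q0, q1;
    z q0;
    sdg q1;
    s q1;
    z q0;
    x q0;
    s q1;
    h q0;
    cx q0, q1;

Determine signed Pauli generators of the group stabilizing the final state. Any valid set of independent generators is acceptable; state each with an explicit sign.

The stabilizer group can be generated by -XX, -ZZ, among other valid generating sets. Key observation: gates 9-14 undo each other exactly, leaving only the rest of the circuit to track.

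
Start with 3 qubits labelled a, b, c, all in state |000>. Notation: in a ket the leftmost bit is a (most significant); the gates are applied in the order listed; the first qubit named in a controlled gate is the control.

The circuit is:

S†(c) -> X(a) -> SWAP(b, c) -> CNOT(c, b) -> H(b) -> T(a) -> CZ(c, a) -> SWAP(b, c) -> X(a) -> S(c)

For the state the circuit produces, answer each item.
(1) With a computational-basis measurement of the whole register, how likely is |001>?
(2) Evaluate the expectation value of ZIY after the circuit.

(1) The probability of measuring |001> is 1/2.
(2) In the final state, ZIY has expectation 1.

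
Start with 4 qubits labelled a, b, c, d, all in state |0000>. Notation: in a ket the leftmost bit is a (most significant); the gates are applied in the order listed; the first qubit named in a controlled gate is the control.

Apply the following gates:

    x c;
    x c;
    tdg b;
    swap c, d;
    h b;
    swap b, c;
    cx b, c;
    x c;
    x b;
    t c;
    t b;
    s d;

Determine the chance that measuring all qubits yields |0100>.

Outcome |0100> occurs with probability 1/2.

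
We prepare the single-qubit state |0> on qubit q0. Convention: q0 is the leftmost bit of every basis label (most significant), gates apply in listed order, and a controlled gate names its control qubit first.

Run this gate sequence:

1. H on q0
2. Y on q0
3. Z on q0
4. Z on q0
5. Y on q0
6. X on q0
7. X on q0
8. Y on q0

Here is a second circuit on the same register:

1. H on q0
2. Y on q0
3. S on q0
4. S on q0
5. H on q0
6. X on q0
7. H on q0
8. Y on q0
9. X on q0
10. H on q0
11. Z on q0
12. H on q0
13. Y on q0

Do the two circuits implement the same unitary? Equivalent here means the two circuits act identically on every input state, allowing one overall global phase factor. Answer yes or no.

Yes: on every input state the two circuits agree up to one overall phase factor.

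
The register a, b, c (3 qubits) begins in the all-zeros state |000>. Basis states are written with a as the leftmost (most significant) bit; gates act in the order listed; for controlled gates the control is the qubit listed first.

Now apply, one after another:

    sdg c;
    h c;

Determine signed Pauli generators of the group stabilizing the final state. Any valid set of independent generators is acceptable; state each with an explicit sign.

The final state is stabilized by the group generated by +IIX, +ZII, +IZI; other independent generating sets are equally valid.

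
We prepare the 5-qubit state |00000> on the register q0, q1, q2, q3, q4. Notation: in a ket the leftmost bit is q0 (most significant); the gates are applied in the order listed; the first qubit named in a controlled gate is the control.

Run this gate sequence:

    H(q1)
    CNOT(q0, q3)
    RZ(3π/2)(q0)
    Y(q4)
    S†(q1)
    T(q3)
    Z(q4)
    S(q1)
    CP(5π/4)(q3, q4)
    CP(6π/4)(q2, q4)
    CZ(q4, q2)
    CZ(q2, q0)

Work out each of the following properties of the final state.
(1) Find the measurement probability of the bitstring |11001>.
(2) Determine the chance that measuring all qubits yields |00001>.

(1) Outcome |11001> occurs with probability 0.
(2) Outcome |00001> occurs with probability 1/2.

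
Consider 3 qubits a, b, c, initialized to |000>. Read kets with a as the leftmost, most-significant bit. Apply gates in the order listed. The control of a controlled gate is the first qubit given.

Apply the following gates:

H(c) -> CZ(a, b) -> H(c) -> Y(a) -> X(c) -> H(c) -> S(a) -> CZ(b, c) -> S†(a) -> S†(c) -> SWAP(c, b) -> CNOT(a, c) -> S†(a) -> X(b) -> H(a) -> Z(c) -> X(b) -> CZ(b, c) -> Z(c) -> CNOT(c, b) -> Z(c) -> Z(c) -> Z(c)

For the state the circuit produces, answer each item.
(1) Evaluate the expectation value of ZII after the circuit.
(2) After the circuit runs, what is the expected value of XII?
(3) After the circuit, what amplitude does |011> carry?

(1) In the final state, ZII has expectation 0.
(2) The observable XII averages to -1.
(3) |011> carries amplitude -1/2 in the final state.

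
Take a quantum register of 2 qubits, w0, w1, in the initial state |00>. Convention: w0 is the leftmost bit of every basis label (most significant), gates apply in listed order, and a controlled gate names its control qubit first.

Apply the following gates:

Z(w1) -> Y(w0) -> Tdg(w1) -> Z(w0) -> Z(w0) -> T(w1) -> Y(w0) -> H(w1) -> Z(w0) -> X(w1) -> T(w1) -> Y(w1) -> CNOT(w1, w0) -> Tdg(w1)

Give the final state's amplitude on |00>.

The final state's coefficient on |00> equals -sqrt(2)*exp(3*I*pi/4)/2. Key observation: gates 2-7 undo each other exactly, leaving only the rest of the circuit to track.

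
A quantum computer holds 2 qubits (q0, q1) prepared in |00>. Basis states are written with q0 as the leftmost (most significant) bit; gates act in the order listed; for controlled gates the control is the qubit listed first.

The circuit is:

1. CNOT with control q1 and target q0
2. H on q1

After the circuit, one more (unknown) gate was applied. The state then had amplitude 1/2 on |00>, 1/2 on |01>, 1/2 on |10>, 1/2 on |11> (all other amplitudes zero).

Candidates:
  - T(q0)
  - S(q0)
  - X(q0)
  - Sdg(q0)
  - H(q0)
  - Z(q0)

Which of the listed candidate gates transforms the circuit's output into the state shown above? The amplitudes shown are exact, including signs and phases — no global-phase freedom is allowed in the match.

The unique candidate consistent with the amplitudes is H(q0).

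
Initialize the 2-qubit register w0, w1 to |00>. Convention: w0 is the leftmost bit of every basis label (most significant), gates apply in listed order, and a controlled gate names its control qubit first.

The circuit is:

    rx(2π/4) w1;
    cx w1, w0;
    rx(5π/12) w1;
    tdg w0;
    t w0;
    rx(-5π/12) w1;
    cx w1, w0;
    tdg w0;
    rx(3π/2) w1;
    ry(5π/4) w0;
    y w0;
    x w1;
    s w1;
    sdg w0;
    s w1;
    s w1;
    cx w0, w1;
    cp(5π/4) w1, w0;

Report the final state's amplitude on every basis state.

After the circuit, the state carries amplitude 0 on |00>, sqrt(sqrt(2) + 2)/2 on |01>, -I*sqrt(2 - sqrt(2))/2 on |10>, 0 on |11>. Key observation: gates 2-7 undo each other exactly, leaving only the rest of the circuit to track.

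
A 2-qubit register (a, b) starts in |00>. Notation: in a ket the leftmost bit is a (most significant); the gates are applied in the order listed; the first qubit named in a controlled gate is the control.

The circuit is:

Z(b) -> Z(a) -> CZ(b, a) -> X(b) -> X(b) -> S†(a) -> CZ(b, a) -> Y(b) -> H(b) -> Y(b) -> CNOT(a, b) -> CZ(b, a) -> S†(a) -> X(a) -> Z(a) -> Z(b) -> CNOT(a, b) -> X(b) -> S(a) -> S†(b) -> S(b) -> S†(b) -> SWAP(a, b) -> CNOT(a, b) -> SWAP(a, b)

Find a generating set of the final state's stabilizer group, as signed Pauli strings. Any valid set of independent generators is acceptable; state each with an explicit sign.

The stabilizer group can be generated by +XY, -ZZ, among other valid generating sets.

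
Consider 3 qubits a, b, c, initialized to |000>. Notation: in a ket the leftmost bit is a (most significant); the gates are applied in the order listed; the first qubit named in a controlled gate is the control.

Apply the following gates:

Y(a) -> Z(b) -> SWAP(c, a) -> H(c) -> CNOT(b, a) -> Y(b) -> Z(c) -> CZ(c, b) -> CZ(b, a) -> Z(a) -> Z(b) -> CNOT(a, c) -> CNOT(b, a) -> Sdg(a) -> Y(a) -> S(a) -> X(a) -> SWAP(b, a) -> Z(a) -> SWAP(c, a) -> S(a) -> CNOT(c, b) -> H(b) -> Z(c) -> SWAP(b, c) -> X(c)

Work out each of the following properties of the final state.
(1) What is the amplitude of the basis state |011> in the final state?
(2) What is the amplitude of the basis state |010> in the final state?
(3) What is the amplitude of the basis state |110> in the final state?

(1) |011> carries amplitude -1/2 in the final state.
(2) The amplitude on |010> is -1/2.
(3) The amplitude on |110> is I/2.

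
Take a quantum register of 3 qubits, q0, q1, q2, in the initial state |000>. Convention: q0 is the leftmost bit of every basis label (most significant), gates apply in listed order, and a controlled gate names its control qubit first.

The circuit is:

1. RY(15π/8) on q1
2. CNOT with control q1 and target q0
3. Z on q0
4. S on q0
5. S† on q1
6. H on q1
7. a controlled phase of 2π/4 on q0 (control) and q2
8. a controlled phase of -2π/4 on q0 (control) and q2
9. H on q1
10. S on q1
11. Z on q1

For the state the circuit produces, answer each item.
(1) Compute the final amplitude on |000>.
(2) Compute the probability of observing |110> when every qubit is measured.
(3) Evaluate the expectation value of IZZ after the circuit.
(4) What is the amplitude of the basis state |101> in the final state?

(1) The amplitude on |000> is -cos(pi/16). Key observation: the block from step 5 through step 10 cancels to the identity and can be dropped.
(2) A full measurement returns |110> with probability sin(pi/16)**2.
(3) The observable IZZ averages to sqrt(sqrt(2) + 2)/2.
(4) The final state's coefficient on |101> equals 0.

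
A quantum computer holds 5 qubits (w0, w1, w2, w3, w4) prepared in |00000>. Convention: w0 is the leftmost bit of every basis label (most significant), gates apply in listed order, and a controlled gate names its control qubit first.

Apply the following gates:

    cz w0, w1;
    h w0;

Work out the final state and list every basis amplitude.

The final amplitudes are sqrt(2)/2 on |00000>, sqrt(2)/2 on |10000>, and 0 on every other basis state.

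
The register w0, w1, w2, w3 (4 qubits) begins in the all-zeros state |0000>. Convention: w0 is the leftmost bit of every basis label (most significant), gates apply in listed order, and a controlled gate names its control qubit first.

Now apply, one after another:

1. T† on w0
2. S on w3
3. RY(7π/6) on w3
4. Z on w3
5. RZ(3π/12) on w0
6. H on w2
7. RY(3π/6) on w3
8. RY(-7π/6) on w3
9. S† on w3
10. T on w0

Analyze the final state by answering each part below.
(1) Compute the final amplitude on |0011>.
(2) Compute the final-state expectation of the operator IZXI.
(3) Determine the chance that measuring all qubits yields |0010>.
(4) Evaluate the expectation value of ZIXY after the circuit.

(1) The final state's coefficient on |0011> equals (-1 + sqrt(3))*exp(3*I*pi/8)/4.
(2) The expectation value of IZXI is 1.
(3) Outcome |0010> occurs with probability sqrt(3)/8 + 1/4.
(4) The expectation value of ZIXY is -1/2.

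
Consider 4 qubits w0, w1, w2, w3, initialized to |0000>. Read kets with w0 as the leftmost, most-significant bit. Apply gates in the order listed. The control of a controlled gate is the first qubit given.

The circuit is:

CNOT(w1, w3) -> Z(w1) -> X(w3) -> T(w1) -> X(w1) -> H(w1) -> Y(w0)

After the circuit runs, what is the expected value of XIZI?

In the final state, XIZI has expectation 0.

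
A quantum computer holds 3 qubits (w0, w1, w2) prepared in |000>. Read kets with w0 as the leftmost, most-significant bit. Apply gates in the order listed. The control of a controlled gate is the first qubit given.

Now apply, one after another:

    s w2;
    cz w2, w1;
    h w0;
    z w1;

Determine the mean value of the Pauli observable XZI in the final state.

In the final state, XZI has expectation 1.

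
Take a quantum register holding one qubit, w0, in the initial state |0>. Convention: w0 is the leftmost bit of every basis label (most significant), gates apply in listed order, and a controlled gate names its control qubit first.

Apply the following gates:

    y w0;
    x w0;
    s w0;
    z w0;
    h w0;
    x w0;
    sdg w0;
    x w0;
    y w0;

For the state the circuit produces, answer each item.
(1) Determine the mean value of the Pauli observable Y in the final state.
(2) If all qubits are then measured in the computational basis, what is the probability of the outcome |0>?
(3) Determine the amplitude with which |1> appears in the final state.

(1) In the final state, Y has expectation 1.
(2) A full measurement returns |0> with probability 1/2.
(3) The amplitude on |1> is sqrt(2)*I/2.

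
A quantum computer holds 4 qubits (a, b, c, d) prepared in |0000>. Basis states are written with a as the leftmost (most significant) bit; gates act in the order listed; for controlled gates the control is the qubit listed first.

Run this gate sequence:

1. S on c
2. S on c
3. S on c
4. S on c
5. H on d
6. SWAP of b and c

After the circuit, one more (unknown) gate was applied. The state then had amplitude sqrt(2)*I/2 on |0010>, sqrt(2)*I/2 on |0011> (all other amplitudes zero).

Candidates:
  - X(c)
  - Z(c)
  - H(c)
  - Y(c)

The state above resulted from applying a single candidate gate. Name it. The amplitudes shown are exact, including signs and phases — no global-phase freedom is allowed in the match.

The applied gate was Y(c).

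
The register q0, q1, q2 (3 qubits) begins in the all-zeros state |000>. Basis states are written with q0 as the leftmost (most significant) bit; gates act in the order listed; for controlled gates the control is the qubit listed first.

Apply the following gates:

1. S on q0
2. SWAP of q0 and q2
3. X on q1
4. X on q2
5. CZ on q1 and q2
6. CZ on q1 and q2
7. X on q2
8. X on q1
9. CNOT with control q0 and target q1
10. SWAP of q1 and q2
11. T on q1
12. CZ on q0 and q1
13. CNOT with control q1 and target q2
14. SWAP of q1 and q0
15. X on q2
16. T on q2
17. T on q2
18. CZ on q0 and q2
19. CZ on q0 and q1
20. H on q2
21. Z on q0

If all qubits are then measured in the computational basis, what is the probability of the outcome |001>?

The probability of measuring |001> is 1/2. Key observation: gates 3-8 undo each other exactly, leaving only the rest of the circuit to track.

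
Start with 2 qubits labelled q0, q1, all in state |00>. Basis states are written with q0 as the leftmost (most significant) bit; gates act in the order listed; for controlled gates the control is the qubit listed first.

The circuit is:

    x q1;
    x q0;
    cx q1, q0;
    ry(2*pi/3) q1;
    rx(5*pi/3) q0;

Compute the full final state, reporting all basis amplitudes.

After the circuit, the state carries amplitude 3/4 on |00>, -sqrt(3)/4 on |01>, sqrt(3)*I/4 on |10>, -I/4 on |11>.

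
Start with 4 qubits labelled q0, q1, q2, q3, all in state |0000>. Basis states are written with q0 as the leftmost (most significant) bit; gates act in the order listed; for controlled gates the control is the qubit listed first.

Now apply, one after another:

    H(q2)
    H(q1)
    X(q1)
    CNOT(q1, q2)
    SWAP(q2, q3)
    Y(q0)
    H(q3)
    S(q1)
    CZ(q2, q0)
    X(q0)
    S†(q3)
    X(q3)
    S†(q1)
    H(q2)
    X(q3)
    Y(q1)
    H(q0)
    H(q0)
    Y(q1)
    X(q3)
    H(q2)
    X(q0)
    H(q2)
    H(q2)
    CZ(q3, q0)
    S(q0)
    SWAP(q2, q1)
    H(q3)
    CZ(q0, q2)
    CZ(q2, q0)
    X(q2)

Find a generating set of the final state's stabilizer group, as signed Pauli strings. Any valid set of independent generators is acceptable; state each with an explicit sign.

The final state is stabilized by the group generated by +IIXI, -IIIX, -ZIII, +IZII; other independent generating sets are equally valid. Key observation: the block from step 14 through step 21 cancels to the identity and can be dropped.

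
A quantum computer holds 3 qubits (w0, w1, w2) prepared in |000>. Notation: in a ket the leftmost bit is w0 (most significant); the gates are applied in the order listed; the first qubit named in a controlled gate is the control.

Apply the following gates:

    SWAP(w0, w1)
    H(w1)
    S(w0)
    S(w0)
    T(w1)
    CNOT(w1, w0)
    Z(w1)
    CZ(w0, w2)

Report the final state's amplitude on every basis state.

The final amplitudes are sqrt(2)/2 on |000>, -sqrt(2)*exp(I*pi/4)/2 on |110>, and 0 on every other basis state.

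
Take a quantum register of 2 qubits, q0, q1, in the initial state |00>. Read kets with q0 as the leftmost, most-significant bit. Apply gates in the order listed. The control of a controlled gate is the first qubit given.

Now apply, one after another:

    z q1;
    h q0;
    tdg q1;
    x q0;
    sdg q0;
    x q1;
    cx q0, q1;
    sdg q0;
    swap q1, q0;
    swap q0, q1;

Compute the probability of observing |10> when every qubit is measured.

Outcome |10> occurs with probability 1/2.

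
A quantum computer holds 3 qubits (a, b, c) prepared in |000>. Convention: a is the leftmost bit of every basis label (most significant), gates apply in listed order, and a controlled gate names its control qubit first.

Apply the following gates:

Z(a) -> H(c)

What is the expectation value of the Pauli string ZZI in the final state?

The expectation value of ZZI is 1.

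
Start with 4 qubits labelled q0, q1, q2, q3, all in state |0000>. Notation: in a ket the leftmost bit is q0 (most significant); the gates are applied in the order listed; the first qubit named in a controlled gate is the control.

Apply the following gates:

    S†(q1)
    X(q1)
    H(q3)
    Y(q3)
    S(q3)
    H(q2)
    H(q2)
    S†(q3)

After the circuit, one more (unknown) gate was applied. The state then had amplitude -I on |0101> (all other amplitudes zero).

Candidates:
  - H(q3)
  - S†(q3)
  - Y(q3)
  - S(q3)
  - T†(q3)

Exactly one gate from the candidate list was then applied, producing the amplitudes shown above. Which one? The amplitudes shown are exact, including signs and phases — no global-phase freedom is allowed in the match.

The unique candidate consistent with the amplitudes is H(q3). Key observation: the block from step 5 through step 8 cancels to the identity and can be dropped.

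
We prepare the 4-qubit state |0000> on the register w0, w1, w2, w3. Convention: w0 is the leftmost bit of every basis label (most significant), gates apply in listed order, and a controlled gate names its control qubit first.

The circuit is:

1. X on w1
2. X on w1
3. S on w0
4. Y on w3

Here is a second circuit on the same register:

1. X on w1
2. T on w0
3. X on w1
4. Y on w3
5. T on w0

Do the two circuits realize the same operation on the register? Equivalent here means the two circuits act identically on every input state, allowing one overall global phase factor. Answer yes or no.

Yes — the two circuits implement the same unitary up to a global phase.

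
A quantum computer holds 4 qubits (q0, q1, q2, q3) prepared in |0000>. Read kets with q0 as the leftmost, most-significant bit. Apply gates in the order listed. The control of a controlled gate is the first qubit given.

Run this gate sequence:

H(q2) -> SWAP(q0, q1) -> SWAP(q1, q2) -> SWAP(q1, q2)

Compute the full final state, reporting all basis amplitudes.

After the circuit, the state carries amplitude sqrt(2)/2 on |0000>, sqrt(2)/2 on |0010>, and 0 on every other basis state. Key observation: steps 3-4 multiply out to the identity, so the circuit reduces to the remaining gates.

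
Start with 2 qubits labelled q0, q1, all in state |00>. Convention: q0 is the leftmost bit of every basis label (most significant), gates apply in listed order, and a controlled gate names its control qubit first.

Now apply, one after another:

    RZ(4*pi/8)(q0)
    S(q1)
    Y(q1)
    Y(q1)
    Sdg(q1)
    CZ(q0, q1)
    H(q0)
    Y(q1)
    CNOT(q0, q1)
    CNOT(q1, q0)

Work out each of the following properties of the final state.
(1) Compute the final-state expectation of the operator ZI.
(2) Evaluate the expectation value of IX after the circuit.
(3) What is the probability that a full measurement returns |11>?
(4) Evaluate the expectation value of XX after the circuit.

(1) The expectation value of ZI is -1. Key observation: the block from step 2 through step 5 cancels to the identity and can be dropped.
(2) The observable IX averages to 1.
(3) Outcome |11> occurs with probability 1/2.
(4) In the final state, XX has expectation 0.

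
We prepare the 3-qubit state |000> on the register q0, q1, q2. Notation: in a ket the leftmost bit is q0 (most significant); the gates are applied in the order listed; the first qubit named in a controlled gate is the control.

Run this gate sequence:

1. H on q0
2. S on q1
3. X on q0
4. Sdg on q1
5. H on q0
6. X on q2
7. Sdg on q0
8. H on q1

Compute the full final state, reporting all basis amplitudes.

The final amplitudes are sqrt(2)/2 on |001>, sqrt(2)/2 on |011>, and 0 on every other basis state.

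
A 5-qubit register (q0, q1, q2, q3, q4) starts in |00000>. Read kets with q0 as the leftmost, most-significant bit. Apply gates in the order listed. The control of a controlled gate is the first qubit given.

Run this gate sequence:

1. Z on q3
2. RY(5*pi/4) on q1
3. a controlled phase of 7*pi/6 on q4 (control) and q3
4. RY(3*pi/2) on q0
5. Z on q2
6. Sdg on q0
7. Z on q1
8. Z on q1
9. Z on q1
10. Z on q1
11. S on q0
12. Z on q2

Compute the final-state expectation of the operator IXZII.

The expectation value of IXZII is -sqrt(2)/2. Key observation: the block from step 5 through step 12 cancels to the identity and can be dropped.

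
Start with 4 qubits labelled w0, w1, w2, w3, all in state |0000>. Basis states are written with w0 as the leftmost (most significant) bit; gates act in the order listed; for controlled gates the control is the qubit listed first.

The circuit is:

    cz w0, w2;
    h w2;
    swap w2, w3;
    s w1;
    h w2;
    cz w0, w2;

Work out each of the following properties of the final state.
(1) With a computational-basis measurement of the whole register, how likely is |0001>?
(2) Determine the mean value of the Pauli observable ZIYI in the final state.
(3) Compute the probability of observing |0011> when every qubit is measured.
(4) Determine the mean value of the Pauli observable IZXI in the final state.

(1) The probability of measuring |0001> is 1/4.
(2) The observable ZIYI averages to 0.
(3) The probability of measuring |0011> is 1/4.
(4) The observable IZXI averages to 1.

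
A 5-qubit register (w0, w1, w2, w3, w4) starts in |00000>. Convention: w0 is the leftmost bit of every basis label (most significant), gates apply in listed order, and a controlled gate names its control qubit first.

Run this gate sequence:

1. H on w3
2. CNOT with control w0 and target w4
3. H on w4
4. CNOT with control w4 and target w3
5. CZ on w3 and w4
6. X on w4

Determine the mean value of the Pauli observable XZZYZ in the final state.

The observable XZZYZ averages to 0.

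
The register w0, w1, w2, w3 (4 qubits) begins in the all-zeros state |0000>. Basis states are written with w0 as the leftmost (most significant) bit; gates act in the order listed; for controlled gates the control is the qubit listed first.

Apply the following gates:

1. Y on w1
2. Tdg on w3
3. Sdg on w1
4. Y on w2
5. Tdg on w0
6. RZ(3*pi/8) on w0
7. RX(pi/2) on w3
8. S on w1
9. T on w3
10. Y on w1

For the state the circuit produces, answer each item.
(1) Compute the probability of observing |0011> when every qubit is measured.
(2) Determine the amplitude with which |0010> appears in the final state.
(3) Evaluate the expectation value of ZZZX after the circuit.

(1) A full measurement returns |0011> with probability 1/2.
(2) The final state's coefficient on |0010> equals sqrt(2)*exp(5*I*pi/16)/2.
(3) In the final state, ZZZX has expectation -sqrt(2)/2.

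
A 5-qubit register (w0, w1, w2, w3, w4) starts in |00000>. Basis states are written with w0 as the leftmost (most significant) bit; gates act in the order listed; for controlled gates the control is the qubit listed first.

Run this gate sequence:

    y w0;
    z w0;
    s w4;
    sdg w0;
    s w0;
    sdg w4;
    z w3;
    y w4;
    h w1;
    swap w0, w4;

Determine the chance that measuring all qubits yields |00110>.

A full measurement returns |00110> with probability 0. Key observation: the block from step 3 through step 6 cancels to the identity and can be dropped.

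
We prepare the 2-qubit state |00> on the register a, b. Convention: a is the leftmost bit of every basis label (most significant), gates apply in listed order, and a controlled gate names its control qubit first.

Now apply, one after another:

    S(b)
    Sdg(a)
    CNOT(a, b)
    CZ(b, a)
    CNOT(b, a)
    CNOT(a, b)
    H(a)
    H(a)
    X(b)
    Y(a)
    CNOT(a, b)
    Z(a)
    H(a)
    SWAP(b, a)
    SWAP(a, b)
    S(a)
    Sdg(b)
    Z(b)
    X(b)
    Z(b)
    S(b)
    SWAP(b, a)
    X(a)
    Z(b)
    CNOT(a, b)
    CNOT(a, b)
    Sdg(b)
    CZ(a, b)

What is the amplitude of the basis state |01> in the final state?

The final state's coefficient on |01> equals -sqrt(2)/2. Key observation: the block from step 7 through step 8 cancels to the identity and can be dropped.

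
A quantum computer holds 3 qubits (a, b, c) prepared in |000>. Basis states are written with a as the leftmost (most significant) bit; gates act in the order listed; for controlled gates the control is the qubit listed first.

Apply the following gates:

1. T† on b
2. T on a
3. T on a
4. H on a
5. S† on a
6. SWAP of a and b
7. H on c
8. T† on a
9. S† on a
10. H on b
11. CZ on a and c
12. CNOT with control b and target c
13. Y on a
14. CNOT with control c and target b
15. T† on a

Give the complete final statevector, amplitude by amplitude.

The resulting statevector has amplitude 0 on |000>, 0 on |001>, 0 on |010>, 0 on |011>, 1/2 on |100>, sqrt(2)*(1 - I)*exp(3*I*pi/4)/4 on |101>, sqrt(2)*(1 - I)*exp(3*I*pi/4)/4 on |110>, 1/2 on |111>.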